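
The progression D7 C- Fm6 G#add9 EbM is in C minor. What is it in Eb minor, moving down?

F7 Eb- Abm6 Badd9 GbM

C minor down to Eb minor is a major sixth; each chord root moves by that interval while the quality stays the same.
D7: root D down a major sixth → F, giving F7.
C-: root C down a major sixth → Eb, giving Eb-.
Fm6: root F down a major sixth → Ab, giving Abm6.
G#add9: root G# down a major sixth → B, giving Badd9.
EbM: root Eb down a major sixth → Gb, giving GbM.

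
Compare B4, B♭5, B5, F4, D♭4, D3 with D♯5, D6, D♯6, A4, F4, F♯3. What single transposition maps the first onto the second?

Take the first pair: B4 → D#5. B to D spans 3 letter names, so the interval is some kind of third.
B4 to D#5 is 4 semitones, which makes it a major third; the second version is higher, so the direction is up.
Checking another pair — D3 → F#3 — gives the same interval.

up a major third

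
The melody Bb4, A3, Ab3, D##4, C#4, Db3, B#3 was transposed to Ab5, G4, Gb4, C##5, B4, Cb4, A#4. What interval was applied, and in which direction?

up a minor seventh

From Bb4 to Ab5 is 7 letter names — a seventh of some quality.
Bb4 to Ab5 is 10 semitones, which makes it a minor seventh; the second version is higher, so the direction is up.
Checking another pair — B#3 → A#4 — gives the same interval.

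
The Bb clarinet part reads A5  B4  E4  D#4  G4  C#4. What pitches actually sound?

The Bb clarinet sounds a major second below written, so transpose each written note down a major second.
A5 to G5
B4 to A4
E4 to D4
D#4 to C#4
G4 to F4
C#4 to B3

G5 A4 D4 C#4 F4 B3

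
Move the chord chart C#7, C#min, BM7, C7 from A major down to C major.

A major down to C major is a major sixth; each chord root moves by that interval while the quality stays the same.
C#7: root C# down a major sixth → E, giving E7.
C#min: root C# down a major sixth → E, giving Emin.
BM7: root B down a major sixth → D, giving DM7.
C7: root C down a major sixth → Eb, giving Eb7.

E7 Emin DM7 Eb7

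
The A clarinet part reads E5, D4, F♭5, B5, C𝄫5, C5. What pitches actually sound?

C#5 B3 Db5 G#5 Abb4 A4

The A clarinet sounds a minor third below written, so transpose each written note down a minor third.
E5 gives C#5
D4 gives B3
Fb5 gives Db5
B5 gives G#5
Cbb5 gives Abb4
C5 gives A4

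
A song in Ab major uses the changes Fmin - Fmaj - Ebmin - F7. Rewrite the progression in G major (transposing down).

Emin Emaj Dmin E7

Ab major down to G major is a minor second; each chord root moves by that interval while the quality stays the same.
Fmin: root F down a minor second → E, giving Emin.
Fmaj: root F down a minor second → E, giving Emaj.
Ebmin: root Eb down a minor second → D, giving Dmin.
F7: root F down a minor second → E, giving E7.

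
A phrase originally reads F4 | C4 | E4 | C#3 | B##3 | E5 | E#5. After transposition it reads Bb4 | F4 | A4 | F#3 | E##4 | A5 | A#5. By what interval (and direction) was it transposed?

up a perfect fourth

Take the first pair: F4 → Bb4. F to B spans 4 letter names, so the interval is some kind of fourth.
F4 to Bb4 is 5 semitones, which makes it a perfect fourth; the second version is higher, so the direction is up.
Checking another pair — E#5 → A#5 — gives the same interval.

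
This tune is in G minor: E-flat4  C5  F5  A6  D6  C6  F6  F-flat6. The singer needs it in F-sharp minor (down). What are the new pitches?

D4 B4 E5 G#6 C#6 B5 E6 Eb6

From G down to F-sharp is a minor second; apply that to each pitch.
Eb4 gives D4
C5 gives B4
F5 gives E5
A6 gives G#6
D6 gives C#6
C6 gives B5
F6 gives E6
Fb6 gives Eb6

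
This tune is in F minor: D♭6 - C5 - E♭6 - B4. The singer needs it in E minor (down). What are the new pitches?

C6 B4 D6 A#4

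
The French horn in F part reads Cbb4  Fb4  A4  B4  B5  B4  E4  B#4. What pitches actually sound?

Fbb3 Bbb3 D4 E4 E5 E4 A3 E#4

Written C4 on the French horn in F sounds as F3, a perfect fifth lower; apply that shift to every note.
Cbb4 -> Fbb3
Fb4 -> Bbb3
A4 -> D4
B4 -> E4
B5 -> E5
B4 -> E4
E4 -> A3
B#4 -> E#4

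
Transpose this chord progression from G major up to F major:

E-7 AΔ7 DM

G major up to F major is a minor seventh; each chord root moves by that interval while the quality stays the same.
E-7: root E up a minor seventh → D, giving D-7.
AΔ7: root A up a minor seventh → G, giving GΔ7.
DM: root D up a minor seventh → C, giving CM.

D-7 GΔ7 CM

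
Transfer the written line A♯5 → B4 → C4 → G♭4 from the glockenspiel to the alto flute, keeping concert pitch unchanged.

First find concert pitch: the glockenspiel sounds a perfect fifteenth above written, so A♯5 B4 C4 G♭4 sounds A#7 B6 C6 Gb6.
Then write for alto flute: it sounds a perfect fourth below written, so the part must be a perfect fourth above concert.
A#7 → D#8
B6 → E7
C6 → F6
Gb6 → Cb7

D#8 E7 F6 Cb7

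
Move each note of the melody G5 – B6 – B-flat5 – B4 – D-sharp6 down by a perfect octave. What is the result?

G4 B5 Bb4 B3 D#5

G5 gives G4
B6 gives B5
Bb5 gives Bb4
B4 gives B3
D#6 gives D#5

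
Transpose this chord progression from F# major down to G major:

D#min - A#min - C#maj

F# major down to G major is a major seventh; each chord root moves by that interval while the quality stays the same.
D#min: root D# down a major seventh → E, giving Emin.
A#min: root A# down a major seventh → B, giving Bmin.
C#maj: root C# down a major seventh → D, giving Dmaj.

Emin Bmin Dmaj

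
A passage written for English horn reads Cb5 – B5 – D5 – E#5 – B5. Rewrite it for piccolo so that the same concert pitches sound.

First find concert pitch: the English horn sounds a perfect fifth below written, so Cb5 B5 D5 E#5 B5 sounds Fb4 E5 G4 A#4 E5.
Then write for piccolo: it sounds a perfect octave above written, so the part must be a perfect octave below concert.
Fb4 → Fb3
E5 → E4
G4 → G3
A#4 → A#3
E5 → E4

Fb3 E4 G3 A#3 E4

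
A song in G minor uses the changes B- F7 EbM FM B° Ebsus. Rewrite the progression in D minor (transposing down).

G minor down to D minor is a perfect fourth; each chord root moves by that interval while the quality stays the same.
B-: root B down a perfect fourth → F#, giving F#-.
F7: root F down a perfect fourth → C, giving C7.
EbM: root Eb down a perfect fourth → Bb, giving BbM.
FM: root F down a perfect fourth → C, giving CM.
B°: root B down a perfect fourth → F#, giving F#°.
Ebsus: root Eb down a perfect fourth → Bb, giving Bbsus.

F#- C7 BbM CM F#° Bbsus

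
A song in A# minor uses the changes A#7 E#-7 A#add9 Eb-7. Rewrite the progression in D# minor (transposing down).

A# minor down to D# minor is a perfect fifth; each chord root moves by that interval while the quality stays the same.
A#7: root A# down a perfect fifth → D#, giving D#7.
E#-7: root E# down a perfect fifth → A#, giving A#-7.
A#add9: root A# down a perfect fifth → D#, giving D#add9.
Eb-7: root Eb down a perfect fifth → Ab, giving Ab-7.

D#7 A#-7 D#add9 Ab-7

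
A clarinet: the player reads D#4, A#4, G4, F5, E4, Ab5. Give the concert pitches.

B#3 F##4 E4 D5 C#4 F5

Written C4 on the A clarinet sounds as A3, a minor third lower; apply that shift to every note.
D#4 gives B#3
A#4 gives F##4
G4 gives E4
F5 gives D5
E4 gives C#4
Ab5 gives F5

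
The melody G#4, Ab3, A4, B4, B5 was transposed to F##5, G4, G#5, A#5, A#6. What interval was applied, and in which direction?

Take the first pair: G#4 → F##5. G to F spans 7 letter names, so the interval is some kind of seventh.
G#4 to F##5 is 11 semitones, which makes it a major seventh; the second version is higher, so the direction is up.
Checking another pair — B5 → A#6 — gives the same interval.

up a major seventh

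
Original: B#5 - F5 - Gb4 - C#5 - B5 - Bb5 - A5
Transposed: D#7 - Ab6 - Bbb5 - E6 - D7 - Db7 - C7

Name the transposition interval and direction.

Take the first pair: B#5 → D#7. B to D spans 10 letter names, so the interval is some kind of tenth.
B#5 to D#7 is 15 semitones, which makes it a minor tenth; the second version is higher, so the direction is up.
Checking another pair — A5 → C7 — gives the same interval.

up a minor tenth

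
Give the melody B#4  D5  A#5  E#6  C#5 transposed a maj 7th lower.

B#4 down a major seventh is C#4.
D5 down a major seventh is Eb4.
A#5 down a major seventh is B4.
A major seventh down from E#6 gives F#5.
C#5 down a major seventh is D4.

C#4 Eb4 B4 F#5 D4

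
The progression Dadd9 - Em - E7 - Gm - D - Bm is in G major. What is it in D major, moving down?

Aadd9 Bm B7 Dm A F#m

G major down to D major is a perfect fourth; each chord root moves by that interval while the quality stays the same.
Dadd9: root D down a perfect fourth → A, giving Aadd9.
Em: root E down a perfect fourth → B, giving Bm.
E7: root E down a perfect fourth → B, giving B7.
Gm: root G down a perfect fourth → D, giving Dm.
D: root D down a perfect fourth → A, giving A.
Bm: root B down a perfect fourth → F#, giving F#m.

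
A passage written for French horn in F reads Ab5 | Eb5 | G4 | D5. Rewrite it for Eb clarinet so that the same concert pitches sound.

Bb4 F4 A3 E4

First find concert pitch: the French horn in F sounds a perfect fifth below written, so Ab5 Eb5 G4 D5 sounds Db5 Ab4 C4 G4.
Then write for Eb clarinet: it sounds a minor third above written, so the part must be a minor third below concert.
Db5 → Bb4
Ab4 → F4
C4 → A3
G4 → E4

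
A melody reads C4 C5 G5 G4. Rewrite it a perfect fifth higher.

C4 gives G4
C5 gives G5
G5 gives D6
G4 gives D5

G4 G5 D6 D5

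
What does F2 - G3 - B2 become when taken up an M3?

F2 to A2
G3 to B3
B2 to D#3

A2 B3 D#3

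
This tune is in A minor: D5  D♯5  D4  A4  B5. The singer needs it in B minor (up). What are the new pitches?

From A up to B is a major second; apply that to each pitch.
D5 to E5
D#5 to E#5
D4 to E4
A4 to B4
B5 to C#6

E5 E#5 E4 B4 C#6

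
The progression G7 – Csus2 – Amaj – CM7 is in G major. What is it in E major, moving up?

E7 Asus2 F#maj AM7

G major up to E major is a major sixth; each chord root moves by that interval while the quality stays the same.
G7: root G up a major sixth → E, giving E7.
Csus2: root C up a major sixth → A, giving Asus2.
Amaj: root A up a major sixth → F#, giving F#maj.
CM7: root C up a major sixth → A, giving AM7.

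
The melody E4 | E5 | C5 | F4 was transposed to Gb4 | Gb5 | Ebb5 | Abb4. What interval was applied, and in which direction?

up a diminished third

Take the first pair: E4 → Gb4. E to G spans 3 letter names, so the interval is some kind of third.
E4 to Gb4 is 2 semitones, which makes it a diminished third; the second version is higher, so the direction is up.
Checking another pair — F4 → Abb4 — gives the same interval.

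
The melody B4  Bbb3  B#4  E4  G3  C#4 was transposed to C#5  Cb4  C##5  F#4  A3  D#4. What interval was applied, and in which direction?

Take the first pair: B4 → C#5. B to C spans 2 letter names, so the interval is some kind of second.
B4 to C#5 is 2 semitones, which makes it a major second; the second version is higher, so the direction is up.
Checking another pair — C#4 → D#4 — gives the same interval.

up a major second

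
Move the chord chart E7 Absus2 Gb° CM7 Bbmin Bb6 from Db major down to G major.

A#7 Dsus2 C° F#M7 Emin E6

Db major down to G major is a diminished fifth; each chord root moves by that interval while the quality stays the same.
E7: root E down a diminished fifth → A#, giving A#7.
Absus2: root Ab down a diminished fifth → D, giving Dsus2.
Gb°: root Gb down a diminished fifth → C, giving C°.
CM7: root C down a diminished fifth → F#, giving F#M7.
Bbmin: root Bb down a diminished fifth → E, giving Emin.
Bb6: root Bb down a diminished fifth → E, giving E6.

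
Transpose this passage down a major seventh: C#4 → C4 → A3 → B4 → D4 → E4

D3 Db3 Bb2 C4 Eb3 F3

C#4 down a major seventh is D3.
C4 down a major seventh is Db3.
A major seventh down from A3 gives Bb2.
A major seventh down from B4 gives C4.
D4: a seventh down reaches E, and 11 semitones makes it Eb3.
E4 down a major seventh is F3.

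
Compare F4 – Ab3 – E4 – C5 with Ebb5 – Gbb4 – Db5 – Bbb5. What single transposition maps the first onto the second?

Take the first pair: F4 → Ebb5. F to E spans 7 letter names, so the interval is some kind of seventh.
F4 to Ebb5 is 9 semitones, which makes it a diminished seventh; the second version is higher, so the direction is up.
Checking another pair — C5 → Bbb5 — gives the same interval.

up a diminished seventh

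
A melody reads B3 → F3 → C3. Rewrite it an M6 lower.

B3 to D3
F3 to Ab2
C3 to Eb2

D3 Ab2 Eb2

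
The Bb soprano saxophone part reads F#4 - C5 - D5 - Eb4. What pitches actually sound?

E4 Bb4 C5 Db4

Written C4 on the Bb soprano saxophone sounds as Bb3, a major second lower; apply that shift to every note.
F#4 → E4
C5 → Bb4
D5 → C5
Eb4 → Db4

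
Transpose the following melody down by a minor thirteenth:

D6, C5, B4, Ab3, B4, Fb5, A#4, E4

F#4 E3 D#3 C2 D#3 Ab3 C##3 G#2

D6 down a minor thirteenth is F#4.
C5 down a minor thirteenth is E3.
A minor thirteenth down from B4 gives D#3.
Ab3 down a minor thirteenth is C2.
B4 down a minor thirteenth is D#3.
Fb5 down a minor thirteenth is Ab3.
A minor thirteenth down from A#4 gives C##3.
A minor thirteenth down from E4 gives G#2.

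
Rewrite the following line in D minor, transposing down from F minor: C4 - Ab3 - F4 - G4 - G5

A3 F3 D4 E4 E5

F minor to D minor down is a minor third, so every note moves down by that interval.
C4 to A3
Ab3 to F3
F4 to D4
G4 to E4
G5 to E5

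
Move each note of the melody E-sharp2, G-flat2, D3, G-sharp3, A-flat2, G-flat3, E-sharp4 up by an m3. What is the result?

G#2 Bbb2 F3 B3 Cb3 Bbb3 G#4

A minor third up from E#2 gives G#2.
Gb2 up a minor third is Bbb2.
A minor third up from D3 gives F3.
A minor third up from G#3 gives B3.
Ab2: a third up reaches C, and 3 semitones makes it Cb3.
Gb3 up a minor third is Bbb3.
E#4: a third up reaches G, and 3 semitones makes it G#4.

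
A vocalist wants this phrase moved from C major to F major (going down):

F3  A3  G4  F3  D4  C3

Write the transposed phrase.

Bb2 D3 C4 Bb2 G3 F2

From C down to F is a perfect fifth; apply that to each pitch.
F3 -> Bb2
A3 -> D3
G4 -> C4
F3 -> Bb2
D4 -> G3
C3 -> F2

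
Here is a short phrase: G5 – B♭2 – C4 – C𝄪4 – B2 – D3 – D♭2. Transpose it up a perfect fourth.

C6 Eb3 F4 F##4 E3 G3 Gb2

G5 becomes C6
Bb2 becomes Eb3
C4 becomes F4
C##4 becomes F##4
B2 becomes E3
D3 becomes G3
Db2 becomes Gb2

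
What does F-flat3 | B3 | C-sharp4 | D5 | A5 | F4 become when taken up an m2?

Gbb3 C4 D4 Eb5 Bb5 Gb4

Fb3: a second up reaches G, and 1 semitone makes it Gbb3.
A minor second up from B3 gives C4.
C#4 up a minor second is D4.
D5: a second up reaches E, and 1 semitone makes it Eb5.
A minor second up from A5 gives Bb5.
F4 up a minor second is Gb4.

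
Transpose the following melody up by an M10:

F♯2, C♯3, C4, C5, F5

A#3 E#4 E5 E6 A6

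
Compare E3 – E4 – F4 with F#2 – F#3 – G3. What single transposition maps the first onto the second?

From E3 to F#2 is 7 letter names — a seventh of some quality.
F#2 to E3 is 10 semitones, which makes it a minor seventh; the second version is lower, so the direction is down.
Checking another pair — F4 → G3 — gives the same interval.

down a minor seventh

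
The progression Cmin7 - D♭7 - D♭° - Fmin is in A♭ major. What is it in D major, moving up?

F#min7 G7 G° Bmin

A♭ major up to D major is an augmented fourth; each chord root moves by that interval while the quality stays the same.
Cmin7: root C up an augmented fourth → F#, giving F#min7.
D♭7: root D♭ up an augmented fourth → G, giving G7.
D♭°: root D♭ up an augmented fourth → G, giving G°.
Fmin: root F up an augmented fourth → B, giving Bmin.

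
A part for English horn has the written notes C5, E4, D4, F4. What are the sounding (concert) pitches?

F4 A3 G3 Bb3

The English horn sounds a perfect fifth below written, so transpose each written note down a perfect fifth.
C5 gives F4
E4 gives A3
D4 gives G3
F4 gives Bb3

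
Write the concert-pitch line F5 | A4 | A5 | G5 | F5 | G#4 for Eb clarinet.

Written C4 sounds as Eb4 on the Eb clarinet, so concert pitches are written a minor third down.
F5 gives D5
A4 gives F#4
A5 gives F#5
G5 gives E5
F5 gives D5
G#4 gives E#4

D5 F#4 F#5 E5 D5 E#4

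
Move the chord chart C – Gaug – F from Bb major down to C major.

Bb major down to C major is a minor seventh; each chord root moves by that interval while the quality stays the same.
C: root C down a minor seventh → D, giving D.
Gaug: root G down a minor seventh → A, giving Aaug.
F: root F down a minor seventh → G, giving G.

D Aaug G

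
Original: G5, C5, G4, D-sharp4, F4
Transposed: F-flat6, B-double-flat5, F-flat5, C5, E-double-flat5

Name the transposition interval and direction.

Take the first pair: G5 → Fb6. G to F spans 7 letter names, so the interval is some kind of seventh.
G5 to Fb6 is 9 semitones, which makes it a diminished seventh; the second version is higher, so the direction is up.
Checking another pair — F4 → Ebb5 — gives the same interval.

up a diminished seventh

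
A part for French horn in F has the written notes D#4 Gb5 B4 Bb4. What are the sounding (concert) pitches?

G#3 Cb5 E4 Eb4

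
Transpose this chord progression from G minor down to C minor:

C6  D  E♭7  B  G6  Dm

F6 G Ab7 E C6 Gm

G minor down to C minor is a perfect fifth; each chord root moves by that interval while the quality stays the same.
C6: root C down a perfect fifth → F, giving F6.
D: root D down a perfect fifth → G, giving G.
E♭7: root E♭ down a perfect fifth → Ab, giving Ab7.
B: root B down a perfect fifth → E, giving E.
G6: root G down a perfect fifth → C, giving C6.
Dm: root D down a perfect fifth → G, giving Gm.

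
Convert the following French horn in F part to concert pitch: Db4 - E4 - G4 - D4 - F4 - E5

The French horn in F sounds a perfect fifth below written, so transpose each written note down a perfect fifth.
Db4 gives Gb3
E4 gives A3
G4 gives C4
D4 gives G3
F4 gives Bb3
E5 gives A4

Gb3 A3 C4 G3 Bb3 A4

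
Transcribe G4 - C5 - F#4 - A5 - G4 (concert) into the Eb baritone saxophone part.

E6 A6 D#6 F#7 E6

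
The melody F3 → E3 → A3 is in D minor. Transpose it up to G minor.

From D up to G is a perfect fourth; apply that to each pitch.
F3 -> Bb3
E3 -> A3
A3 -> D4

Bb3 A3 D4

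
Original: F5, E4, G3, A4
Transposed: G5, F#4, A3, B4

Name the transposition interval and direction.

Take the first pair: F5 → G5. F to G spans 2 letter names, so the interval is some kind of second.
F5 to G5 is 2 semitones, which makes it a major second; the second version is higher, so the direction is up.
Checking another pair — A4 → B4 — gives the same interval.

up a major second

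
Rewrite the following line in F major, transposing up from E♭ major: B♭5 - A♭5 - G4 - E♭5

E♭ major to F major up is a major second, so every note moves up by that interval.
Bb5 -> C6
Ab5 -> Bb5
G4 -> A4
Eb5 -> F5

C6 Bb5 A4 F5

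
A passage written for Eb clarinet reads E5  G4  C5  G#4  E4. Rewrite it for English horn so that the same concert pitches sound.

First find concert pitch: the Eb clarinet sounds a minor third above written, so E5 G4 C5 G#4 E4 sounds G5 Bb4 Eb5 B4 G4.
Then write for English horn: it sounds a perfect fifth below written, so the part must be a perfect fifth above concert.
G5 → D6
Bb4 → F5
Eb5 → Bb5
B4 → F#5
G4 → D5

D6 F5 Bb5 F#5 D5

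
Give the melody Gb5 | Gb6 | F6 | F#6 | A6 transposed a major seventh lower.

Abb4 Abb5 Gb5 G5 Bb5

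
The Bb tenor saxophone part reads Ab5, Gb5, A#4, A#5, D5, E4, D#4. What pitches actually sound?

Gb4 Fb4 G#3 G#4 C4 D3 C#3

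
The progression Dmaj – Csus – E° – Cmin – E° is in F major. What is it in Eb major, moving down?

Cmaj Bbsus D° Bbmin D°

F major down to Eb major is a major second; each chord root moves by that interval while the quality stays the same.
Dmaj: root D down a major second → C, giving Cmaj.
Csus: root C down a major second → Bb, giving Bbsus.
E°: root E down a major second → D, giving D°.
Cmin: root C down a major second → Bb, giving Bbmin.
E°: root E down a major second → D, giving D°.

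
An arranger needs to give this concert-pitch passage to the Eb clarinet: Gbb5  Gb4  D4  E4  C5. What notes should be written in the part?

Ebb5 Eb4 B3 C#4 A4

Written C4 sounds as Eb4 on the Eb clarinet, so concert pitches are written a minor third down.
Gbb5 -> Ebb5
Gb4 -> Eb4
D4 -> B3
E4 -> C#4
C5 -> A4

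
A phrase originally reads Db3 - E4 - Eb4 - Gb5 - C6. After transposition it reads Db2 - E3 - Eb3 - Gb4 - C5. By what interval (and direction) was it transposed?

down a perfect octave

From Db3 to Db2 is 8 letter names — an octave of some quality.
Db2 to Db3 is 12 semitones, which makes it a perfect octave; the second version is lower, so the direction is down.
Checking another pair — C6 → C5 — gives the same interval.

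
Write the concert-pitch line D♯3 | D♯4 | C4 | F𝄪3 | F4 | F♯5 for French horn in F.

A#3 A#4 G4 C##4 C5 C#6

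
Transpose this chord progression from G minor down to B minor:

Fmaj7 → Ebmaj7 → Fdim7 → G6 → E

Amaj7 Gmaj7 Adim7 B6 G#

G minor down to B minor is a minor sixth; each chord root moves by that interval while the quality stays the same.
Fmaj7: root F down a minor sixth → A, giving Amaj7.
Ebmaj7: root Eb down a minor sixth → G, giving Gmaj7.
Fdim7: root F down a minor sixth → A, giving Adim7.
G6: root G down a minor sixth → B, giving B6.
E: root E down a minor sixth → G#, giving G#.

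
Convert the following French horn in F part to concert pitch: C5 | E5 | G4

Written C4 on the French horn in F sounds as F3, a perfect fifth lower; apply that shift to every note.
C5 -> F4
E5 -> A4
G4 -> C4

F4 A4 C4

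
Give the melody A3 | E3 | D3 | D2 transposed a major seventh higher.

G#4 D#4 C#4 C#3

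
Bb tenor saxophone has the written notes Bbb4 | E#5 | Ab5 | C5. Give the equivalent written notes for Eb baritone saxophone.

Fb5 B#5 Eb6 G5

First find concert pitch: the Bb tenor saxophone sounds a major ninth below written, so Bbb4 E#5 Ab5 C5 sounds Abb3 D#4 Gb4 Bb3.
Then write for Eb baritone saxophone: it sounds a major thirteenth below written, so the part must be a major thirteenth above concert.
Abb3 → Fb5
D#4 → B#5
Gb4 → Eb6
Bb3 → G5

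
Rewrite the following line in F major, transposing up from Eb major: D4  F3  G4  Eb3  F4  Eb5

E4 G3 A4 F3 G4 F5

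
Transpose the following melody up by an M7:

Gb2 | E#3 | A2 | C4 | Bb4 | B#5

F3 D##4 G#3 B4 A5 A##6

Gb2: a seventh up reaches F, and 11 semitones makes it F3.
A major seventh up from E#3 gives D##4.
A2 up a major seventh is G#3.
C4 up a major seventh is B4.
Bb4: a seventh up reaches A, and 11 semitones makes it A5.
B#5 up a major seventh is A##6.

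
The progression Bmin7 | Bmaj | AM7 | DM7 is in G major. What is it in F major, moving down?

Amin7 Amaj GM7 CM7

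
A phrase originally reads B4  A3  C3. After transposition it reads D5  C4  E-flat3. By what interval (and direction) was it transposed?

up a minor third

From B4 to D5 is 3 letter names — a third of some quality.
B4 to D5 is 3 semitones, which makes it a minor third; the second version is higher, so the direction is up.
Checking another pair — C3 → Eb3 — gives the same interval.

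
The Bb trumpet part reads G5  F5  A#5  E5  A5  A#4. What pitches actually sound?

F5 Eb5 G#5 D5 G5 G#4

Written C4 on the Bb trumpet sounds as Bb3, a major second lower; apply that shift to every note.
G5 -> F5
F5 -> Eb5
A#5 -> G#5
E5 -> D5
A5 -> G5
A#4 -> G#4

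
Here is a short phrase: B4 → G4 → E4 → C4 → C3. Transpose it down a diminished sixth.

D##4 B#3 G##3 E#3 E#2

B4 down a diminished sixth is D##4.
G4: a sixth down reaches B, and 7 semitones makes it B#3.
E4: a sixth down reaches G, and 7 semitones makes it G##3.
A diminished sixth down from C4 gives E#3.
C3 down a diminished sixth is E#2.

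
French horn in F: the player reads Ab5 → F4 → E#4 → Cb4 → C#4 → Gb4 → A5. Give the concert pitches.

Db5 Bb3 A#3 Fb3 F#3 Cb4 D5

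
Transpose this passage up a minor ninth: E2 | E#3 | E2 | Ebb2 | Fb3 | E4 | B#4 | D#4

E2 → F3
E#3 → F#4
E2 → F3
Ebb2 → Fbb3
Fb3 → Gbb4
E4 → F5
B#4 → C#6
D#4 → E5

F3 F#4 F3 Fbb3 Gbb4 F5 C#6 E5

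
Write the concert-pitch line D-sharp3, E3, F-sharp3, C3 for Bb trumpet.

E#3 F#3 G#3 D3

Written C4 sounds as Bb3 on the Bb trumpet, so concert pitches are written a major second up.
D#3 -> E#3
E3 -> F#3
F#3 -> G#3
C3 -> D3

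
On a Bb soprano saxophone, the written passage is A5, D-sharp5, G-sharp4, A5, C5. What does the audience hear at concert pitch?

G5 C#5 F#4 G5 Bb4

Written C4 on the Bb soprano saxophone sounds as Bb3, a major second lower; apply that shift to every note.
A5 to G5
D#5 to C#5
G#4 to F#4
A5 to G5
C5 to Bb4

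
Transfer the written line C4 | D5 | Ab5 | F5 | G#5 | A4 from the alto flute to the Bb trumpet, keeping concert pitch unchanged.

First find concert pitch: the alto flute sounds a perfect fourth below written, so C4 D5 Ab5 F5 G#5 A4 sounds G3 A4 Eb5 C5 D#5 E4.
Then write for Bb trumpet: it sounds a major second below written, so the part must be a major second above concert.
G3 → A3
A4 → B4
Eb5 → F5
C5 → D5
D#5 → E#5
E4 → F#4

A3 B4 F5 D5 E#5 F#4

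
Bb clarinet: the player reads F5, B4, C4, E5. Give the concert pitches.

Written C4 on the Bb clarinet sounds as Bb3, a major second lower; apply that shift to every note.
F5 becomes Eb5
B4 becomes A4
C4 becomes Bb3
E5 becomes D5

Eb5 A4 Bb3 D5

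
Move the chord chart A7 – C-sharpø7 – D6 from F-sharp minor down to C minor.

Eb7 Gø7 Ab6

F-sharp minor down to C minor is an augmented fourth; each chord root moves by that interval while the quality stays the same.
A7: root A down an augmented fourth → Eb, giving Eb7.
C-sharpø7: root C-sharp down an augmented fourth → G, giving Gø7.
D6: root D down an augmented fourth → Ab, giving Ab6.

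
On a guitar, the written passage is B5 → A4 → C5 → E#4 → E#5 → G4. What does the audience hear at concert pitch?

B4 A3 C4 E#3 E#4 G3

The guitar sounds a perfect octave below written, so transpose each written note down a perfect octave.
B5 -> B4
A4 -> A3
C5 -> C4
E#4 -> E#3
E#5 -> E#4
G4 -> G3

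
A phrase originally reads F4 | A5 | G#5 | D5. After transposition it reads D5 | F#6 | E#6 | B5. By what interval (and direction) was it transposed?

up a major sixth

From F4 to D5 is 6 letter names — a sixth of some quality.
F4 to D5 is 9 semitones, which makes it a major sixth; the second version is higher, so the direction is up.
Checking another pair — D5 → B5 — gives the same interval.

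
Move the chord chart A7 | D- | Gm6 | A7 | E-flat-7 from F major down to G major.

B7 E- Am6 B7 F-7

F major down to G major is a minor seventh; each chord root moves by that interval while the quality stays the same.
A7: root A down a minor seventh → B, giving B7.
D-: root D down a minor seventh → E, giving E-.
Gm6: root G down a minor seventh → A, giving Am6.
A7: root A down a minor seventh → B, giving B7.
E-flat-7: root E-flat down a minor seventh → F, giving F-7.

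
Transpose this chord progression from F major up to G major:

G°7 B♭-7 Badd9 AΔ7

F major up to G major is a major second; each chord root moves by that interval while the quality stays the same.
G°7: root G up a major second → A, giving A°7.
B♭-7: root B♭ up a major second → C, giving C-7.
Badd9: root B up a major second → C#, giving C#add9.
AΔ7: root A up a major second → B, giving BΔ7.

A°7 C-7 C#add9 BΔ7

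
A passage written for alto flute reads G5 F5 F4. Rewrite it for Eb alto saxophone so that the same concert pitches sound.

First find concert pitch: the alto flute sounds a perfect fourth below written, so G5 F5 F4 sounds D5 C5 C4.
Then write for Eb alto saxophone: it sounds a major sixth below written, so the part must be a major sixth above concert.
D5 → B5
C5 → A5
C4 → A4

B5 A5 A4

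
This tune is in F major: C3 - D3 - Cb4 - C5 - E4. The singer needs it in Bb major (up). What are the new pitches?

F3 G3 Fb4 F5 A4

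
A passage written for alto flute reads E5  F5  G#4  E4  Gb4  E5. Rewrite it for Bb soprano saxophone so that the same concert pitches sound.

First find concert pitch: the alto flute sounds a perfect fourth below written, so E5 F5 G#4 E4 Gb4 E5 sounds B4 C5 D#4 B3 Db4 B4.
Then write for Bb soprano saxophone: it sounds a major second below written, so the part must be a major second above concert.
B4 → C#5
C5 → D5
D#4 → E#4
B3 → C#4
Db4 → Eb4
B4 → C#5

C#5 D5 E#4 C#4 Eb4 C#5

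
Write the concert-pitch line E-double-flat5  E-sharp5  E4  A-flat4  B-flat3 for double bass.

Written C4 sounds as C3 on the double bass, so concert pitches are written a perfect octave up.
Ebb5 to Ebb6
E#5 to E#6
E4 to E5
Ab4 to Ab5
Bb3 to Bb4

Ebb6 E#6 E5 Ab5 Bb4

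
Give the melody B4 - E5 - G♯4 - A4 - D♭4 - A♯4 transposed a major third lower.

G4 C5 E4 F4 Bbb3 F#4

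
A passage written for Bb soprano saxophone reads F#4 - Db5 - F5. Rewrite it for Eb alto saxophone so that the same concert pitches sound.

C#5 Ab5 C6

First find concert pitch: the Bb soprano saxophone sounds a major second below written, so F#4 Db5 F5 sounds E4 Cb5 Eb5.
Then write for Eb alto saxophone: it sounds a major sixth below written, so the part must be a major sixth above concert.
E4 → C#5
Cb5 → Ab5
Eb5 → C6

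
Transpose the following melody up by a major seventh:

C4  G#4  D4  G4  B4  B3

B4 F##5 C#5 F#5 A#5 A#4

C4 becomes B4
G#4 becomes F##5
D4 becomes C#5
G4 becomes F#5
B4 becomes A#5
B3 becomes A#4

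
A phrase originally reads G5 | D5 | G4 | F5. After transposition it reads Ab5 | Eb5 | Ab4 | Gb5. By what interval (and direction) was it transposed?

up a minor second

From G5 to Ab5 is 2 letter names — a second of some quality.
G5 to Ab5 is 1 semitone, which makes it a minor second; the second version is higher, so the direction is up.
Checking another pair — F5 → Gb5 — gives the same interval.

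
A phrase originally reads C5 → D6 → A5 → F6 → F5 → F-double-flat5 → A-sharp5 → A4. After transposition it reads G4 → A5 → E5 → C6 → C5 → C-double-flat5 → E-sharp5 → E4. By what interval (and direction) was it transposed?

down a perfect fourth

Take the first pair: C5 → G4. C to G spans 4 letter names, so the interval is some kind of fourth.
G4 to C5 is 5 semitones, which makes it a perfect fourth; the second version is lower, so the direction is down.
Checking another pair — A4 → E4 — gives the same interval.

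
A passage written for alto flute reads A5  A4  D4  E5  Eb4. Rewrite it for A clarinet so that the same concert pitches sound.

First find concert pitch: the alto flute sounds a perfect fourth below written, so A5 A4 D4 E5 Eb4 sounds E5 E4 A3 B4 Bb3.
Then write for A clarinet: it sounds a minor third below written, so the part must be a minor third above concert.
E5 → G5
E4 → G4
A3 → C4
B4 → D5
Bb3 → Db4

G5 G4 C4 D5 Db4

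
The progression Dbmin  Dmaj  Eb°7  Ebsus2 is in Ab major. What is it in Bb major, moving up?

Ab major up to Bb major is a major second; each chord root moves by that interval while the quality stays the same.
Dbmin: root Db up a major second → Eb, giving Ebmin.
Dmaj: root D up a major second → E, giving Emaj.
Eb°7: root Eb up a major second → F, giving F°7.
Ebsus2: root Eb up a major second → F, giving Fsus2.

Ebmin Emaj F°7 Fsus2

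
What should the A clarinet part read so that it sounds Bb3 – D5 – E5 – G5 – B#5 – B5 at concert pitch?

Db4 F5 G5 Bb5 D#6 D6

The A clarinet sounds a minor third below written, so the written part must be a minor third above concert — transpose each note up.
Bb3 → Db4
D5 → F5
E5 → G5
G5 → Bb5
B#5 → D#6
B5 → D6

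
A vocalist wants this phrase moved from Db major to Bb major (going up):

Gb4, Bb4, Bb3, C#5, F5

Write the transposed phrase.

Eb5 G5 G4 A#5 D6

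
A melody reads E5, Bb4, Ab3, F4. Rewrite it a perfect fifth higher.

B5 F5 Eb4 C5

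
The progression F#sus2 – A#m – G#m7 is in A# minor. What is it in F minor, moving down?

Dbsus2 Fm Ebm7

A# minor down to F minor is an augmented third; each chord root moves by that interval while the quality stays the same.
F#sus2: root F# down an augmented third → Db, giving Dbsus2.
A#m: root A# down an augmented third → F, giving Fm.
G#m7: root G# down an augmented third → Eb, giving Ebm7.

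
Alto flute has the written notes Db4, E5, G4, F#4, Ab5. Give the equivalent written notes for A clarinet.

Cb4 D5 F4 E4 Gb5

First find concert pitch: the alto flute sounds a perfect fourth below written, so Db4 E5 G4 F#4 Ab5 sounds Ab3 B4 D4 C#4 Eb5.
Then write for A clarinet: it sounds a minor third below written, so the part must be a minor third above concert.
Ab3 → Cb4
B4 → D5
D4 → F4
C#4 → E4
Eb5 → Gb5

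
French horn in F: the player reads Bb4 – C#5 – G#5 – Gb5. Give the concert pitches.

Eb4 F#4 C#5 Cb5

Written C4 on the French horn in F sounds as F3, a perfect fifth lower; apply that shift to every note.
Bb4 -> Eb4
C#5 -> F#4
G#5 -> C#5
Gb5 -> Cb5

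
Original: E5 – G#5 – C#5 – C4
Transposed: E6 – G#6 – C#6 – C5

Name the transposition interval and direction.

Take the first pair: E5 → E6. E to E spans 8 letter names, so the interval is some kind of octave.
E5 to E6 is 12 semitones, which makes it a perfect octave; the second version is higher, so the direction is up.
Checking another pair — C4 → C5 — gives the same interval.

up a perfect octave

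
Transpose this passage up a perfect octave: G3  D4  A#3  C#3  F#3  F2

G3: an octave up reaches G, and 12 semitones makes it G4.
D4: an octave up reaches D, and 12 semitones makes it D5.
A#3 up a perfect octave is A#4.
A perfect octave up from C#3 gives C#4.
F#3 up a perfect octave is F#4.
A perfect octave up from F2 gives F3.

G4 D5 A#4 C#4 F#4 F3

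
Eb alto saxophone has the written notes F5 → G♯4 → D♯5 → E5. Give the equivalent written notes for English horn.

Eb5 F#4 C#5 D5

First find concert pitch: the Eb alto saxophone sounds a major sixth below written, so F5 G♯4 D♯5 E5 sounds Ab4 B3 F#4 G4.
Then write for English horn: it sounds a perfect fifth below written, so the part must be a perfect fifth above concert.
Ab4 → Eb5
B3 → F#4
F#4 → C#5
G4 → D5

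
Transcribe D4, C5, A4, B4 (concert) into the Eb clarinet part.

B3 A4 F#4 G#4

Written C4 sounds as Eb4 on the Eb clarinet, so concert pitches are written a minor third down.
D4 → B3
C5 → A4
A4 → F#4
B4 → G#4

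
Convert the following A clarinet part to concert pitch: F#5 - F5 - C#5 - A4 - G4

D#5 D5 A#4 F#4 E4

Written C4 on the A clarinet sounds as A3, a minor third lower; apply that shift to every note.
F#5 becomes D#5
F5 becomes D5
C#5 becomes A#4
A4 becomes F#4
G4 becomes E4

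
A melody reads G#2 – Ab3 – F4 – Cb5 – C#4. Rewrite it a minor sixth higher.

E3 Fb4 Db5 Abb5 A4

G#2 gives E3
Ab3 gives Fb4
F4 gives Db5
Cb5 gives Abb5
C#4 gives A4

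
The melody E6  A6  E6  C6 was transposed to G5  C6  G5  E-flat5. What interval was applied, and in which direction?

down a major sixth

Take the first pair: E6 → G5. E to G spans 6 letter names, so the interval is some kind of sixth.
G5 to E6 is 9 semitones, which makes it a major sixth; the second version is lower, so the direction is down.
Checking another pair — C6 → Eb5 — gives the same interval.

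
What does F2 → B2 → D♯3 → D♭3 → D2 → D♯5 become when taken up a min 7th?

Eb3 A3 C#4 Cb4 C3 C#6

F2: a seventh up reaches E, and 10 semitones makes it Eb3.
B2 up a minor seventh is A3.
A minor seventh up from D#3 gives C#4.
Db3 up a minor seventh is Cb4.
A minor seventh up from D2 gives C3.
D#5: a seventh up reaches C, and 10 semitones makes it C#6.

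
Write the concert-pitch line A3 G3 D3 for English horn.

Written C4 sounds as F3 on the English horn, so concert pitches are written a perfect fifth up.
A3 to E4
G3 to D4
D3 to A3

E4 D4 A3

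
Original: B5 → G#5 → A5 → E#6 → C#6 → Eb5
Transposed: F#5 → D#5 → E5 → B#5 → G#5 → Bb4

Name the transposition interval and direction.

From B5 to F#5 is 4 letter names — a fourth of some quality.
F#5 to B5 is 5 semitones, which makes it a perfect fourth; the second version is lower, so the direction is down.
Checking another pair — Eb5 → Bb4 — gives the same interval.

down a perfect fourth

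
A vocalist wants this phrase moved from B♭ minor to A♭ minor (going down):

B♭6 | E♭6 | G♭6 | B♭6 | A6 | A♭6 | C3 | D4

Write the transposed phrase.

Ab6 Db6 Fb6 Ab6 G6 Gb6 Bb2 C4

B♭ minor to A♭ minor down is a major second, so every note moves down by that interval.
Bb6 to Ab6
Eb6 to Db6
Gb6 to Fb6
Bb6 to Ab6
A6 to G6
Ab6 to Gb6
C3 to Bb2
D4 to C4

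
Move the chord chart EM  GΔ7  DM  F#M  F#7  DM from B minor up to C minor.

FM AbΔ7 EbM GM G7 EbM

B minor up to C minor is a minor second; each chord root moves by that interval while the quality stays the same.
EM: root E up a minor second → F, giving FM.
GΔ7: root G up a minor second → Ab, giving AbΔ7.
DM: root D up a minor second → Eb, giving EbM.
F#M: root F# up a minor second → G, giving GM.
F#7: root F# up a minor second → G, giving G7.
DM: root D up a minor second → Eb, giving EbM.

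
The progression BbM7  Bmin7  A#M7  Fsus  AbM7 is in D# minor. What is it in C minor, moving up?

AbbM7 Abmin7 GM7 Ebbsus GbbM7

D# minor up to C minor is a diminished seventh; each chord root moves by that interval while the quality stays the same.
BbM7: root Bb up a diminished seventh → Abb, giving AbbM7.
Bmin7: root B up a diminished seventh → Ab, giving Abmin7.
A#M7: root A# up a diminished seventh → G, giving GM7.
Fsus: root F up a diminished seventh → Ebb, giving Ebbsus.
AbM7: root Ab up a diminished seventh → Gbb, giving GbbM7.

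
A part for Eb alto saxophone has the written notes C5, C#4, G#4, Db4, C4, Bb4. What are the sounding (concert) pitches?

Written C4 on the Eb alto saxophone sounds as Eb3, a major sixth lower; apply that shift to every note.
C5 -> Eb4
C#4 -> E3
G#4 -> B3
Db4 -> Fb3
C4 -> Eb3
Bb4 -> Db4

Eb4 E3 B3 Fb3 Eb3 Db4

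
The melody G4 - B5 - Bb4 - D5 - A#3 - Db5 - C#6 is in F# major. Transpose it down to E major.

From F# down to E is a major second; apply that to each pitch.
G4 -> F4
B5 -> A5
Bb4 -> Ab4
D5 -> C5
A#3 -> G#3
Db5 -> Cb5
C#6 -> B5

F4 A5 Ab4 C5 G#3 Cb5 B5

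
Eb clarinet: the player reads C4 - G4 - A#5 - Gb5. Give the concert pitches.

Eb4 Bb4 C#6 Bbb5

The Eb clarinet sounds a minor third above written, so transpose each written note up a minor third.
C4 to Eb4
G4 to Bb4
A#5 to C#6
Gb5 to Bbb5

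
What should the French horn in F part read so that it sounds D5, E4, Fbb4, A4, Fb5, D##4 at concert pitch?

A5 B4 Cbb5 E5 Cb6 A##4

Written C4 sounds as F3 on the French horn in F, so concert pitches are written a perfect fifth up.
D5 to A5
E4 to B4
Fbb4 to Cbb5
A4 to E5
Fb5 to Cb6
D##4 to A##4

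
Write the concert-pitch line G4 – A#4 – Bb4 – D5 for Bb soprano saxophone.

A4 B#4 C5 E5

Written C4 sounds as Bb3 on the Bb soprano saxophone, so concert pitches are written a major second up.
G4 -> A4
A#4 -> B#4
Bb4 -> C5
D5 -> E5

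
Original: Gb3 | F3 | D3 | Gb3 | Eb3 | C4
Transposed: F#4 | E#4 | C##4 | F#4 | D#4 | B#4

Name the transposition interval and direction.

up an augmented seventh

Take the first pair: Gb3 → F#4. G to F spans 7 letter names, so the interval is some kind of seventh.
Gb3 to F#4 is 12 semitones, which makes it an augmented seventh; the second version is higher, so the direction is up.
Checking another pair — C4 → B#4 — gives the same interval.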